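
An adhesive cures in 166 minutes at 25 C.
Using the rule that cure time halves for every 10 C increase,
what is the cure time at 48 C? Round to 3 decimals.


Factor = 2^((48 - 25) / 10) = 4.9246
Cure time = 166 / 4.9246
= 33.708 minutes

33.708


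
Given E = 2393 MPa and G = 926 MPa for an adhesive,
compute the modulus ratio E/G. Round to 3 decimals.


E/G ratio = 2393 / 926 = 2.584

2.584


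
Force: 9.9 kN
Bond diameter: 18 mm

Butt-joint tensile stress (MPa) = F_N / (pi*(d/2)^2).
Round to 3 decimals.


F_N = 9.9 * 1000 = 9900.0 N
A = pi*(9.0)^2 = 254.4690 mm^2
stress = 9900.0 / 254.4690 = 38.905 MPa

38.905


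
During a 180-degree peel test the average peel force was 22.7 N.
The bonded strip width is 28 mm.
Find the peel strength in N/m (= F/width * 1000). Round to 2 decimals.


Peel strength = F/width * 1000
= 22.7 / 28 * 1000
= 810.71 N/m

810.71


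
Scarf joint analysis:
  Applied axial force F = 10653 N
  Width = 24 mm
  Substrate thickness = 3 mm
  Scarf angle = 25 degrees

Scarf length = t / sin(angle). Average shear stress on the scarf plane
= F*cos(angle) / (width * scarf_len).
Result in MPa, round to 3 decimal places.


Scarf length = 3 / sin(25 deg) = 7.0986 mm
cos(25 deg) = 0.906308
Shear = 10653 * 0.906308 / (24 * 7.0986)
= 56.671 MPa

56.671


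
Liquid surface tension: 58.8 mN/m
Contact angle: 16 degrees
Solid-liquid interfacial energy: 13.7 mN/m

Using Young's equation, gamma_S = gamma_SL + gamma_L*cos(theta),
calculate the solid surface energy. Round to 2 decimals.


gamma_S = 13.7 + 58.8 * cos(16)
= 70.22 mN/m

70.22


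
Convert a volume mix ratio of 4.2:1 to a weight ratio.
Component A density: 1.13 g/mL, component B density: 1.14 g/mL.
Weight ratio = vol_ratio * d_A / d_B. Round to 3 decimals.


= 4.2 * 1.13 / 1.14 = 4.163

4.163


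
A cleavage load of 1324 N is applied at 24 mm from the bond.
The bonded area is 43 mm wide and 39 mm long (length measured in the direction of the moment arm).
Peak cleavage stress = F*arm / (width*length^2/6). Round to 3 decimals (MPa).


Moment = 1324 * 24 = 31776 N*mm
Section modulus = 43 * 1521 / 6 = 65403 / 6 mm^3
Stress = 31776 / (65403 / 6) = 190656 / 65403
= 2.915 MPa

2.915


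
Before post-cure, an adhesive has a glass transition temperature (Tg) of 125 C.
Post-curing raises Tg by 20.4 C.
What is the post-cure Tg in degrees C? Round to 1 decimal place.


Tg_post = Tg_base + delta_Tg
= 125 + 20.4
= 145.4 C

145.4


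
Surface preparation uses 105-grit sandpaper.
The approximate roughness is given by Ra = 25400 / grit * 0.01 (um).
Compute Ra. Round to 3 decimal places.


Ra = 25400 / 105 * 0.01
= 254 / 105
= 2.419 um

2.419


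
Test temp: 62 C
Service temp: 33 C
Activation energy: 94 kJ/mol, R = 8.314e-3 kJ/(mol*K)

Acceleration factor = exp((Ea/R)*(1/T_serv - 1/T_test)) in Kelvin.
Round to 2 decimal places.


AF = exp((94/0.008314)*(1/306.15 - 1/335.15))
= 24.42

24.42


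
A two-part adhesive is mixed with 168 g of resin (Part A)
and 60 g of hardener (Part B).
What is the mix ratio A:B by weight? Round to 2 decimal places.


Mix ratio = mass_A / mass_B
= 168 / 60
= 2.80

2.80


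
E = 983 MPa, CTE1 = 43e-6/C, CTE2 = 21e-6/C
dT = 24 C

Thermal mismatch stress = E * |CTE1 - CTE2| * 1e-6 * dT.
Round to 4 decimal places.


= 983 * 22e-6 * 24
= 0.5190 MPa

0.5190


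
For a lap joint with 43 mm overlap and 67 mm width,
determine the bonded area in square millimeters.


Area = 43 * 67 = 2881 mm^2

2881


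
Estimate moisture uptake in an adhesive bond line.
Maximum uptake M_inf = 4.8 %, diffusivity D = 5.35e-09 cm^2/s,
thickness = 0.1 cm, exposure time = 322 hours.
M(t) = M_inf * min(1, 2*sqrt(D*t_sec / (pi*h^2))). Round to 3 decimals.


Convert time: 322 h = 1159200 s
ratio = min(1, 2*sqrt(5.35e-09*1159200/(pi*0.1^2)))
= 0.888610
M(t) = 4.8 * 0.888610 = 4.265%

4.265


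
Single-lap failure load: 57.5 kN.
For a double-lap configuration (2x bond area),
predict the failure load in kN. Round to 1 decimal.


Failure load = 57.5 * 2 = 115.0 kN

115.0


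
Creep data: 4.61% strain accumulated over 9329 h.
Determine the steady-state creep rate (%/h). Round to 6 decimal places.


Rate = 4.61 / 9329 = 0.000494 %/h

0.000494


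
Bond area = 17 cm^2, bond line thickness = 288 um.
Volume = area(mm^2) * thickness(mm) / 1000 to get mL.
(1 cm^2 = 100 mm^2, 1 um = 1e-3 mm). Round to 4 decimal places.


area_mm2 = 17 * 100 = 1700
blt_mm = 288 * 1e-3 = 0.288
vol_mm3 = 1700 * 0.288 = 489.6
vol_mL = 489.6 / 1000 = 0.4896 mL

0.4896


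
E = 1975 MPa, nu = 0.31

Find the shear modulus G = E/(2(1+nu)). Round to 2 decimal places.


G = 1975 / (2 * 1.31)
= 753.82 MPa

753.82


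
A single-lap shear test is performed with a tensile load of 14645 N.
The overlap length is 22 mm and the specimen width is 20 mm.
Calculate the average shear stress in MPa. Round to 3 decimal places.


Shear stress = F / (overlap * width)
= 14645 / (22 * 20)
= 14645 / 440
= 33.284 MPa

33.284


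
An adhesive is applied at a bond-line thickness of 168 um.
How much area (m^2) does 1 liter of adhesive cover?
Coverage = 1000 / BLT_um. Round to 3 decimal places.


Coverage = 1000 / 168 = 5.952 m^2

5.952


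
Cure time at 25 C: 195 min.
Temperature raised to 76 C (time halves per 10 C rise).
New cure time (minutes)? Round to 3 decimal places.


Acceleration factor = 2^(51/10) = 34.2968
New time = 195 / 34.2968 = 5.686 min

5.686


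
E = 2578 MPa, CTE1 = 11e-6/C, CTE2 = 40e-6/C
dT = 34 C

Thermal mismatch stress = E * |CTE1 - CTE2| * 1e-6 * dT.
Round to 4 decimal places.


= 2578 * 29e-6 * 34
= 2.5419 MPa

2.5419


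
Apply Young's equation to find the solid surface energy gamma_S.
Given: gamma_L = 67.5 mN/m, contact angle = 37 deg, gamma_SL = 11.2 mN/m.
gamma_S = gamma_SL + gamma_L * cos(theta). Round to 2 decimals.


theta_rad = 37 * pi/180 = 0.645772
gamma_S = 11.2 + 67.5 * cos(0.645772)
= 65.11 mN/m

65.11


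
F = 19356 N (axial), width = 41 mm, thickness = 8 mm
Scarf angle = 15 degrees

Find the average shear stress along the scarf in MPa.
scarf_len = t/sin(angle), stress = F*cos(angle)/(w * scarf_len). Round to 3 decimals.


scarf_len = 8/sin(15 deg) = 30.9096
cos(15 deg) = 0.965926
stress = 19356*0.965926/(41*30.9096) = 14.753 MPa

14.753


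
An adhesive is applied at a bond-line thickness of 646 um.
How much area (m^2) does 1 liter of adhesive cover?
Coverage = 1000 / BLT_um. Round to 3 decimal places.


Coverage = 1000 / 646 = 1.548 m^2

1.548


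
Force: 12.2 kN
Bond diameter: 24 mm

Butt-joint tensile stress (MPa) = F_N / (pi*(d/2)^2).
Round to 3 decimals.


F_N = 12.2 * 1000 = 12200.0 N
A = pi*(12.0)^2 = 452.3893 mm^2
stress = 12200.0 / 452.3893 = 26.968 MPa

26.968


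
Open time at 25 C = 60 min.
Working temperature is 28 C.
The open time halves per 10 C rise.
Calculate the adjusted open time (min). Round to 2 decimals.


factor = 2^((28 - 25) / 10) = 1.2311
ot = 60 / 1.2311 = 48.74 min

48.74


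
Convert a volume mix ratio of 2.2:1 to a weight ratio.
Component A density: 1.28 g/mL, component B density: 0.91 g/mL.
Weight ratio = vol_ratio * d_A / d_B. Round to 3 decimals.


= 2.2 * 1.28 / 0.91 = 3.095

3.095


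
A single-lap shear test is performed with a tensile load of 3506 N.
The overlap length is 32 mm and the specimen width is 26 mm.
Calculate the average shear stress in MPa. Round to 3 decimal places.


Shear stress = F / (overlap * width)
= 3506 / (32 * 26)
= 3506 / 832
= 4.214 MPa

4.214


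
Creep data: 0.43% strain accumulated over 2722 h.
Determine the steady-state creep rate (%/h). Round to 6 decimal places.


Rate = 0.43 / 2722 = 0.000158 %/h

0.000158


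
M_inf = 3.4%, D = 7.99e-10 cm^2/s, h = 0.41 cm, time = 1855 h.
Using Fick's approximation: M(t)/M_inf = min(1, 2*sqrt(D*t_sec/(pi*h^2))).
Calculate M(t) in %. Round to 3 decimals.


t = 6678000 s
ratio = min(1, 2*sqrt(7.99e-10*6678000/(pi*0.1681)))
= 0.201033
M(t) = 3.4 * 0.201033 = 0.684%

0.684


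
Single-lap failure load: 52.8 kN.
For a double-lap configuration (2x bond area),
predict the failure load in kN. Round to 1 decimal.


Failure load = 52.8 * 2 = 105.6 kN

105.6


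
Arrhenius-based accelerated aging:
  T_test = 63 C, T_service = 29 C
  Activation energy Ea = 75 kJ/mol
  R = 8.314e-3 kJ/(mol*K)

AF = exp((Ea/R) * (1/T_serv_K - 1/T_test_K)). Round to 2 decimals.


T_test_K = 336.15, T_serv_K = 302.15
AF = exp((75/8.314e-3) * (1/302.15 - 1/336.15))
= 20.49

20.49


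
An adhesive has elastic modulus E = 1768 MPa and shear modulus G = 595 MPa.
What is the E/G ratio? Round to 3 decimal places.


E/G = 1768 / 595 = 2.971

2.971


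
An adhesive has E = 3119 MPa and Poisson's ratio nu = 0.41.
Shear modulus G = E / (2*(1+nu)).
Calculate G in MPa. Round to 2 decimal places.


G = 3119 / (2*(1+0.41))
= 3119 / 2.82
= 1106.03 MPa

1106.03


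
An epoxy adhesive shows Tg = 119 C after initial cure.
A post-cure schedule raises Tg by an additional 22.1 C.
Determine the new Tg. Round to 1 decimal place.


New Tg = 119 + 22.1
= 141.1 C

141.1


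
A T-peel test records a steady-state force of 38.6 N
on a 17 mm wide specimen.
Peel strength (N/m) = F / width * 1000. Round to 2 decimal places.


Peel strength = 38.6 / 17 * 1000
= 2270.59 N/m

2270.59


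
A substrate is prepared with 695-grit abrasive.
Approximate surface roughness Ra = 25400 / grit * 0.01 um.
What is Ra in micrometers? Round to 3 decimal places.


Ra = 25400 / 695 * 0.01 = 0.365 um

0.365


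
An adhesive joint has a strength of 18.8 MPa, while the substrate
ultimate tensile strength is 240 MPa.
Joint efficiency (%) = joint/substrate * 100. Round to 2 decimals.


Efficiency = 18.8 / 240 * 100
= 7.83%

7.83


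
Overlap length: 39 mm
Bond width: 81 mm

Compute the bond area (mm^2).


Bond area = 39 * 81 = 3159 mm^2

3159


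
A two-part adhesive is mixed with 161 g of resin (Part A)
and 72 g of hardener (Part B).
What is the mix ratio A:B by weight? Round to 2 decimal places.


Mix ratio = mass_A / mass_B
= 161 / 72
= 2.24

2.24


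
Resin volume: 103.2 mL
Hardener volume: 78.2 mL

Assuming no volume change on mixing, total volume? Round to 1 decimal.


V_total = 103.2 + 78.2 = 181.4 mL

181.4


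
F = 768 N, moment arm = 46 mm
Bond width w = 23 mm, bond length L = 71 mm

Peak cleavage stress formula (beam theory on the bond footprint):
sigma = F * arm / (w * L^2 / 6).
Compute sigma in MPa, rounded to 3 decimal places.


sigma = (768 * 46) / (23 * 5041 / 6)
= 35328 * 6 / 115943
= 211968 / 115943
= 1.828 MPa

1.828


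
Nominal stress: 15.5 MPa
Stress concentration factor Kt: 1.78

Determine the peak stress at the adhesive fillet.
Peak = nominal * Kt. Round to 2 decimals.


Peak stress = 15.5 * 1.78
= 27.59 MPa

27.59


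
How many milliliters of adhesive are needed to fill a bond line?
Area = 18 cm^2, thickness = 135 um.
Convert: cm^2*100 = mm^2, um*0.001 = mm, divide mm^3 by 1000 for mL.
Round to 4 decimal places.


= (18 * 100) * (135 * 0.001) / 1000
= 0.2430 mL

0.2430


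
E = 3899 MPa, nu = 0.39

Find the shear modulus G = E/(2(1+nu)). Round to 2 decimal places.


G = 3899 / (2 * 1.39)
= 1402.52 MPa

1402.52


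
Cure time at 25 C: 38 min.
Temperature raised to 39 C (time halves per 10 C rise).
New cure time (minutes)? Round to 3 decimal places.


Acceleration factor = 2^(14/10) = 2.6390
New time = 38 / 2.6390 = 14.399 min

14.399


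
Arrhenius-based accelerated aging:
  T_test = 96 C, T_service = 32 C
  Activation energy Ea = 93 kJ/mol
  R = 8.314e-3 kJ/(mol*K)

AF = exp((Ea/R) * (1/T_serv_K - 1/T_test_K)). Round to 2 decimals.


T_test_K = 369.15, T_serv_K = 305.15
AF = exp((93/8.314e-3) * (1/305.15 - 1/369.15))
= 575.54

575.54


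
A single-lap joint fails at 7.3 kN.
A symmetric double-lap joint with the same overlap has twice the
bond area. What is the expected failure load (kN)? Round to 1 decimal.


Double-lap load = 2 * 7.3 = 14.6 kN

14.6


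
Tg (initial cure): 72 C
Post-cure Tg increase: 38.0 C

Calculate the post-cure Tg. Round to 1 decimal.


Post-cure Tg = 72 + 38.0 = 110.0 C

110.0


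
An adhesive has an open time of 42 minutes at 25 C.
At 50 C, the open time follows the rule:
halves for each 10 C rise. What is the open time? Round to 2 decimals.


Factor = 2^((50-25)/10) = 5.6569
Open time = 42 / 5.6569 = 7.42 min

7.42


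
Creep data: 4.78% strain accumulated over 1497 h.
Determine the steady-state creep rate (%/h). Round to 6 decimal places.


Rate = 4.78 / 1497 = 0.003193 %/h

0.003193


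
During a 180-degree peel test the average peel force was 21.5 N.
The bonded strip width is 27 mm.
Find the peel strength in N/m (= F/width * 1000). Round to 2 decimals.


Peel strength = F/width * 1000
= 21.5 / 27 * 1000
= 796.30 N/m

796.30


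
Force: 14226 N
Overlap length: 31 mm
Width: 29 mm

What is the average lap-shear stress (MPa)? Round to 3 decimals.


Average shear stress = F / (overlap * width)
= 14226 / (31 * 29)
= 15.824 MPa

15.824


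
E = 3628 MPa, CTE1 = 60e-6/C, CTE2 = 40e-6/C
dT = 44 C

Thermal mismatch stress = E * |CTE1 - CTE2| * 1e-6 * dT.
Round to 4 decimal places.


= 3628 * 20e-6 * 44
= 3.1926 MPa

3.1926


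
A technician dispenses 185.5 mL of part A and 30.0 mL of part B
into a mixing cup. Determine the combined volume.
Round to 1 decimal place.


Combined volume = 185.5 + 30.0
= 215.5 mL

215.5


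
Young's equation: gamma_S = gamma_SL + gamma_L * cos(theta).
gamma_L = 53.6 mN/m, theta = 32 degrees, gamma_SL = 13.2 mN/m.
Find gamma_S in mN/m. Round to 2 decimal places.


cos(32 deg) = 0.848048
gamma_S = 13.2 + 53.6 * 0.848048
= 58.66 mN/m

58.66


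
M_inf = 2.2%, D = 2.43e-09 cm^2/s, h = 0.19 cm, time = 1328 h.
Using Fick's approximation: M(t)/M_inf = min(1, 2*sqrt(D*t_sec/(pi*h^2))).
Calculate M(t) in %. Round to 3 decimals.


t = 4780800 s
ratio = min(1, 2*sqrt(2.43e-09*4780800/(pi*0.0361)))
= 0.640110
M(t) = 2.2 * 0.640110 = 1.408%

1.408


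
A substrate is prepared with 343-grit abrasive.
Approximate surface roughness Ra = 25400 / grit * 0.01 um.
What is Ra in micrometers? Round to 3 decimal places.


Ra = 25400 / 343 * 0.01 = 0.741 um

0.741


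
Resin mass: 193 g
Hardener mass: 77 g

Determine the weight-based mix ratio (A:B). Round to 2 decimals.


Ratio = 193 / 77 = 2.51

2.51


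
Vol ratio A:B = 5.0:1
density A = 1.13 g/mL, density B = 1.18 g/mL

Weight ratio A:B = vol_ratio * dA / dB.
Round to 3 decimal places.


Weight ratio = 5.0 * 1.13 / 1.18
= 4.788

4.788


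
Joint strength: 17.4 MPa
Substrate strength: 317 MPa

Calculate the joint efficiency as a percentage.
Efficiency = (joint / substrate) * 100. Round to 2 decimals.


Efficiency = (17.4 / 317) * 100 = 5.49%

5.49


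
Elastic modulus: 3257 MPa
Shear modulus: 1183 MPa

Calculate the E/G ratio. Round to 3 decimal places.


E / G = 3257 / 1183 = 2.753

2.753


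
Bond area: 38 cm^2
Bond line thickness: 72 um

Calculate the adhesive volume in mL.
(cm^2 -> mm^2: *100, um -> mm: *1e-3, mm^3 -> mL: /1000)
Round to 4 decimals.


V = 38*100 * 72*1e-3 / 1000
= 0.2736 mL

0.2736


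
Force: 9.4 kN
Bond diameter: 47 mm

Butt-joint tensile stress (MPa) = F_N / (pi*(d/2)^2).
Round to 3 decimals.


F_N = 9.4 * 1000 = 9400.0 N
A = pi*(23.5)^2 = 1734.9445 mm^2
stress = 9400.0 / 1734.9445 = 5.418 MPa

5.418


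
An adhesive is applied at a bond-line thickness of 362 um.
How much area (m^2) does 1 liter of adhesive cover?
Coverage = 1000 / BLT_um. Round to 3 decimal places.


Coverage = 1000 / 362 = 2.762 m^2

2.762


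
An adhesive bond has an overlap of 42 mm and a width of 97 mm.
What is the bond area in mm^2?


Bond area = overlap * width
= 42 * 97
= 4074 mm^2

4074


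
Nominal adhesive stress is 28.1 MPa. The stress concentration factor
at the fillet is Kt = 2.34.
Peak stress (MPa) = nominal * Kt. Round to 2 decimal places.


Peak = 28.1 * 2.34 = 65.75 MPa

65.75


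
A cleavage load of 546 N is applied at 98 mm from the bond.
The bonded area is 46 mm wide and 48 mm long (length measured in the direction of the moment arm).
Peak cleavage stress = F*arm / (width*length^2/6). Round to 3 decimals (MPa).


Moment = 546 * 98 = 53508 N*mm
Section modulus = 46 * 2304 / 6 = 105984 / 6 mm^3
Stress = 53508 / (105984 / 6) = 321048 / 105984
= 3.029 MPa

3.029


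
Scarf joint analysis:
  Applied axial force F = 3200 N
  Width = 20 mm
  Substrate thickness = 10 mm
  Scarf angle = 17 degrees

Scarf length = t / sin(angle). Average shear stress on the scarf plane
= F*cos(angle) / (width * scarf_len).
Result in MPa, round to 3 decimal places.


Scarf length = 10 / sin(17 deg) = 34.2030 mm
cos(17 deg) = 0.956305
Shear = 3200 * 0.956305 / (20 * 34.2030)
= 4.474 MPa

4.474


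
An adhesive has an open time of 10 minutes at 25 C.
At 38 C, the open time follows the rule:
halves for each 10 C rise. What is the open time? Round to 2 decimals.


Factor = 2^((38-25)/10) = 2.4623
Open time = 10 / 2.4623 = 4.06 min

4.06


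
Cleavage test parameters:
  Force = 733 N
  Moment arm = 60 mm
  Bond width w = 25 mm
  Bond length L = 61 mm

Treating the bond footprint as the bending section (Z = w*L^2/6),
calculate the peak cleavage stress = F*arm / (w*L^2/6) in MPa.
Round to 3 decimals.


M = 733 * 60 = 43980 N*mm
Z = 25 * 61^2 / 6 = 93025 / 6 mm^3
sigma = M / Z = 6 * 43980 / 93025 = 263880 / 93025
= 2.837 MPa

2.837


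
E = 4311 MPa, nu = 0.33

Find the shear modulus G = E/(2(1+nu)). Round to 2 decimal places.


G = 4311 / (2 * 1.33)
= 1620.68 MPa

1620.68


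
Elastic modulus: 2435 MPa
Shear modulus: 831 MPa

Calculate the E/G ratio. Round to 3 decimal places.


E / G = 2435 / 831 = 2.930

2.930


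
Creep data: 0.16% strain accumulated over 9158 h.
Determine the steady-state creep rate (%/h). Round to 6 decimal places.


Rate = 0.16 / 9158 = 0.000017 %/h

0.000017


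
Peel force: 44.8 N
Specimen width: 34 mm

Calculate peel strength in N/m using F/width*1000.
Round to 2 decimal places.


Peel strength = 44.8 / 34 * 1000 = 1317.65 N/m

1317.65


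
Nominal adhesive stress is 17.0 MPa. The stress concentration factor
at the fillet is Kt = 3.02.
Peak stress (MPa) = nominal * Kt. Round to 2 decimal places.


Peak = 17.0 * 3.02 = 51.34 MPa

51.34


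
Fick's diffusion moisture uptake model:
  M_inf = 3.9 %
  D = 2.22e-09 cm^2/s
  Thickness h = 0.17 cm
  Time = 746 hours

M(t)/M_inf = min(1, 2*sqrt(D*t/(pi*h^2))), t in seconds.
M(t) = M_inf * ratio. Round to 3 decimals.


t_sec = 746 * 3600 = 2685600
ratio = 2*sqrt(2.22e-09*2685600/(pi*0.17^2))
= min(1, 0.512511)
= 0.512511
M(t) = 3.9 * 0.512511 = 1.999 %

1.999


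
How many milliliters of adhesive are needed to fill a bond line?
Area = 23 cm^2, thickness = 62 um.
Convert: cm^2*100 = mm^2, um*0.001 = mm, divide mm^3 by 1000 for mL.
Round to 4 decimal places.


= (23 * 100) * (62 * 0.001) / 1000
= 0.1426 mL

0.1426


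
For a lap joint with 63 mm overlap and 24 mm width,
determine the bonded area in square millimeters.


Area = 63 * 24 = 1512 mm^2

1512


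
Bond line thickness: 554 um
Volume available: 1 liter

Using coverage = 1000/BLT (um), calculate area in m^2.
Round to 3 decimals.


1 L = 1e6 mm^3, thickness = 554 um = 0.554 mm
Area = 1e6 / 0.554 mm^2 = (1e6 / 0.554) / 1e6 m^2 = 1000 / 554 m^2
= 1.805 m^2

1.805


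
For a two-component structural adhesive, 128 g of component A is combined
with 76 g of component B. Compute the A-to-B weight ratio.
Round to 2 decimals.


Weight ratio A:B = 128 / 76
= 1.68

1.68


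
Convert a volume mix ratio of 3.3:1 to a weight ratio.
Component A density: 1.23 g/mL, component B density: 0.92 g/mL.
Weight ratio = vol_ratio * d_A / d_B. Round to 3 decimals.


= 3.3 * 1.23 / 0.92 = 4.412

4.412


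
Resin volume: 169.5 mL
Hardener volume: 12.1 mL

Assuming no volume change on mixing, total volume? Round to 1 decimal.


V_total = 169.5 + 12.1 = 181.6 mL

181.6


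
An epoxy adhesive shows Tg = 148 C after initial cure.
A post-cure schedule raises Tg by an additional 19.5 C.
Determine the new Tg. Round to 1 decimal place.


New Tg = 148 + 19.5
= 167.5 C

167.5


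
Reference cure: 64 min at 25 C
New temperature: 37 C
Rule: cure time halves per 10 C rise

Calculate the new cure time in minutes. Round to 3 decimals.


factor = 2^((37-25)/10) = 2.2974
t_new = 64 / 2.2974 = 27.858 min

27.858


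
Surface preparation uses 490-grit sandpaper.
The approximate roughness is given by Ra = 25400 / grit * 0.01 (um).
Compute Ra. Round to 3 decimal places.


Ra = 25400 / 490 * 0.01
= 254 / 490
= 0.518 um

0.518


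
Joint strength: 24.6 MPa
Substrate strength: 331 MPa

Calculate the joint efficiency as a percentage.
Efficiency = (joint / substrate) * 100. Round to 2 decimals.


Efficiency = (24.6 / 331) * 100 = 7.43%

7.43


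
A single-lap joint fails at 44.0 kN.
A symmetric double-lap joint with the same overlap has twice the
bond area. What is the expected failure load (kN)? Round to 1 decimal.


Double-lap load = 2 * 44.0 = 88.0 kN

88.0


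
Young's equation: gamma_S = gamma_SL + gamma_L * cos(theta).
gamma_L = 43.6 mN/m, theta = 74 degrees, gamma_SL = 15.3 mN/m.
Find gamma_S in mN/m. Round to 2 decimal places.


cos(74 deg) = 0.275637
gamma_S = 15.3 + 43.6 * 0.275637
= 27.32 mN/m

27.32


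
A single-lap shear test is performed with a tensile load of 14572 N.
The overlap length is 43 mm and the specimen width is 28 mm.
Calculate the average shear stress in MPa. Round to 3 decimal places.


Shear stress = F / (overlap * width)
= 14572 / (43 * 28)
= 14572 / 1204
= 12.103 MPa

12.103


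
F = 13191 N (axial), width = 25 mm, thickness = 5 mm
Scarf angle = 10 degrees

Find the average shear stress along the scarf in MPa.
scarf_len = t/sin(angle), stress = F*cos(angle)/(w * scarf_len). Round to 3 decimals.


scarf_len = 5/sin(10 deg) = 28.7939
cos(10 deg) = 0.984808
stress = 13191*0.984808/(25*28.7939) = 18.046 MPa

18.046


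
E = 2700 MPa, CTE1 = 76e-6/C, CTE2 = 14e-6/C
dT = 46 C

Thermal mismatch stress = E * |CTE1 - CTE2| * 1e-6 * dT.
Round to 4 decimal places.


= 2700 * 62e-6 * 46
= 7.7004 MPa

7.7004


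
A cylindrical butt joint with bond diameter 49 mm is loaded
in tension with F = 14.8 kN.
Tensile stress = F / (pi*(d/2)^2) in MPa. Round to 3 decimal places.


Area = pi * (49/2)^2 = 1885.7410 mm^2
Stress = 14.8*1000 / 1885.7410
= 7.848 MPa

7.848


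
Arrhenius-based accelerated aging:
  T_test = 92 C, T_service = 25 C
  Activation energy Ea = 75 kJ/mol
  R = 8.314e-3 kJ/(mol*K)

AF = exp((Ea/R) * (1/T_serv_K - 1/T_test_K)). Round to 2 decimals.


T_test_K = 365.15, T_serv_K = 298.15
AF = exp((75/8.314e-3) * (1/298.15 - 1/365.15))
= 257.66

257.66


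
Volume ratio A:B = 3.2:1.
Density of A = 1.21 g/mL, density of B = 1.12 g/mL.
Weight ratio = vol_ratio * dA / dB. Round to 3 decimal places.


Wt ratio = 3.2 * 1.21 / 1.12
= 3.457

3.457


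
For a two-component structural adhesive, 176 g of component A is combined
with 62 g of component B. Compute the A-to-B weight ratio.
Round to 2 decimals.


Weight ratio A:B = 176 / 62
= 2.84

2.84


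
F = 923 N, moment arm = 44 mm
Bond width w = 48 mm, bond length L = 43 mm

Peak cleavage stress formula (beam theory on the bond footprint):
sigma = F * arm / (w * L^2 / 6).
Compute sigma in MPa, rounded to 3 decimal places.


sigma = (923 * 44) / (48 * 1849 / 6)
= 40612 * 6 / 88752
= 243672 / 88752
= 2.746 MPa

2.746


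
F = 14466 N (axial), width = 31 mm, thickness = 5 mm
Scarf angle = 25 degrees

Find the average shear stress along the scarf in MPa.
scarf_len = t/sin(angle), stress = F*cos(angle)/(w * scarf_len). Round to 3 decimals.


scarf_len = 5/sin(25 deg) = 11.8310
cos(25 deg) = 0.906308
stress = 14466*0.906308/(31*11.8310) = 35.747 MPa

35.747


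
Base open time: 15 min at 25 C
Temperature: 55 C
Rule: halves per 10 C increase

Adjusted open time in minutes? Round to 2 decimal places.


Acceleration = 2^((55-25)/10) = 8.0000
Open time = 15 / 8.0000 = 1.88 min

1.88


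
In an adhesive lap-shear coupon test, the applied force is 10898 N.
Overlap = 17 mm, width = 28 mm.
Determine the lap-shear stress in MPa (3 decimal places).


stress = F / (overlap * width)
= 10898 / (17 * 28)
= 22.895 MPa

22.895


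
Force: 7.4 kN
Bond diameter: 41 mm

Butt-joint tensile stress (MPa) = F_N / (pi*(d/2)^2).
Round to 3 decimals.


F_N = 7.4 * 1000 = 7400.0 N
A = pi*(20.5)^2 = 1320.2543 mm^2
stress = 7400.0 / 1320.2543 = 5.605 MPa

5.605


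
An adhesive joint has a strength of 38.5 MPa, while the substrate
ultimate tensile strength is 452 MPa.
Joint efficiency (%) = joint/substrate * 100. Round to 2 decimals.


Efficiency = 38.5 / 452 * 100
= 8.52%

8.52


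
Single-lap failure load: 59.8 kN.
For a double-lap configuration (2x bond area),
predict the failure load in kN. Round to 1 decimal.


Failure load = 59.8 * 2 = 119.6 kN

119.6


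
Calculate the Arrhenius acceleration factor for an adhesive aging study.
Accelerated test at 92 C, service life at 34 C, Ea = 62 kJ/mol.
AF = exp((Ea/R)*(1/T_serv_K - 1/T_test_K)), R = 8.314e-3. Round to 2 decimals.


T_test = 365.15 K, T_serv = 307.15 K
Ea/R = 62 / 0.008314 = 7457.30
AF = exp(7457.30 * (1/307.15 - 1/365.15))
= 47.30

47.30


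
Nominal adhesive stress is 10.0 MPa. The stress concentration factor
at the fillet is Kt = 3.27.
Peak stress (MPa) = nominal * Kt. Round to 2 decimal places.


Peak = 10.0 * 3.27 = 32.70 MPa

32.70


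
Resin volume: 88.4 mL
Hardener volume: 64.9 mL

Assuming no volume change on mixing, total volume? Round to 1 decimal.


V_total = 88.4 + 64.9 = 153.3 mL

153.3


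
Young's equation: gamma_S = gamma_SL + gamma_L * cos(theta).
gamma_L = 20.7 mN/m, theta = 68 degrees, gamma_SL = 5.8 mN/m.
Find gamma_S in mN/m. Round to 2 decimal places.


cos(68 deg) = 0.374607
gamma_S = 5.8 + 20.7 * 0.374607
= 13.55 mN/m

13.55


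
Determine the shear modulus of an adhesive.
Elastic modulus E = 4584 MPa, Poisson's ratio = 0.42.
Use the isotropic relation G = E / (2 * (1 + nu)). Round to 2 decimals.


G = 4584 / (2*(1+0.42)) = 4584 / 2.84
= 1614.08 MPa

1614.08


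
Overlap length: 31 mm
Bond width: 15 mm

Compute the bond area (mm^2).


Bond area = 31 * 15 = 465 mm^2

465


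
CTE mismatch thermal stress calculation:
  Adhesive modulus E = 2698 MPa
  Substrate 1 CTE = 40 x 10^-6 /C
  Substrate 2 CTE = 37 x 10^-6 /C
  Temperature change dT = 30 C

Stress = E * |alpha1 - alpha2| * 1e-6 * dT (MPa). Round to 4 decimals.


delta_alpha = |40 - 37| = 3 x 10^-6/C
Stress = 2698 * 3e-6 * 30
= 0.2428 MPa

0.2428


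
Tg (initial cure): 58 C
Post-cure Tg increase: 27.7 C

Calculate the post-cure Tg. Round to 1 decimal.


Post-cure Tg = 58 + 27.7 = 85.7 C

85.7


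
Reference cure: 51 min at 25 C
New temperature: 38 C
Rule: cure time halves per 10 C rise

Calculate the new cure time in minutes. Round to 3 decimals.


factor = 2^((38-25)/10) = 2.4623
t_new = 51 / 2.4623 = 20.712 min

20.712


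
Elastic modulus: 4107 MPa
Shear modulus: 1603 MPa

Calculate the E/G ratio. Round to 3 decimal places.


E / G = 4107 / 1603 = 2.562

2.562


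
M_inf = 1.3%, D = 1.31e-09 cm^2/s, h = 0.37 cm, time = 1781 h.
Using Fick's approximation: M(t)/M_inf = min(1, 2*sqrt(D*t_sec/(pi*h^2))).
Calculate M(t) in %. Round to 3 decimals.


t = 6411600 s
ratio = min(1, 2*sqrt(1.31e-09*6411600/(pi*0.1369)))
= 0.279494
M(t) = 1.3 * 0.279494 = 0.363%

0.363


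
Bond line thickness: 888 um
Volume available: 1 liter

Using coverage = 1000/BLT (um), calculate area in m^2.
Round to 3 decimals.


1 L = 1e6 mm^3, thickness = 888 um = 0.888 mm
Area = 1e6 / 0.888 mm^2 = (1e6 / 0.888) / 1e6 m^2 = 1000 / 888 m^2
= 1.126 m^2

1.126


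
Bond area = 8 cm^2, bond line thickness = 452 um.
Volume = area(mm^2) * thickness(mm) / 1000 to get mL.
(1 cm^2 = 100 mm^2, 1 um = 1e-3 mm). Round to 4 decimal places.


area_mm2 = 8 * 100 = 800
blt_mm = 452 * 1e-3 = 0.452
vol_mm3 = 800 * 0.452 = 361.6
vol_mL = 361.6 / 1000 = 0.3616 mL

0.3616


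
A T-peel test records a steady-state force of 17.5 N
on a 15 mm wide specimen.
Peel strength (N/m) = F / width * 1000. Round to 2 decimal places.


Peel strength = 17.5 / 15 * 1000
= 1166.67 N/m

1166.67


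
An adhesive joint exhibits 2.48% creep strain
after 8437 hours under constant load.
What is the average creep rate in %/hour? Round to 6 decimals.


Creep rate = strain / time
= 2.48 / 8437
= 0.000294 %/h

0.000294


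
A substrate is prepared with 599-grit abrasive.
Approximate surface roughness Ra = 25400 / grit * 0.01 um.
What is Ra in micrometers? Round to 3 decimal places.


Ra = 25400 / 599 * 0.01 = 0.424 um

0.424


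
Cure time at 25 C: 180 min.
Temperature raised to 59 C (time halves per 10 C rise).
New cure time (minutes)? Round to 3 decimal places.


Acceleration factor = 2^(34/10) = 10.5561
New time = 180 / 10.5561 = 17.052 min

17.052


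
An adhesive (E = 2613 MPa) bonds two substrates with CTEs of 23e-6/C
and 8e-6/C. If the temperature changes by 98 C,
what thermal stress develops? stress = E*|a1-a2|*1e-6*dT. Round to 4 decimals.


Stress = 2613 * |23 - 8| * 1e-6 * 98
= 3.8411 MPa

3.8411


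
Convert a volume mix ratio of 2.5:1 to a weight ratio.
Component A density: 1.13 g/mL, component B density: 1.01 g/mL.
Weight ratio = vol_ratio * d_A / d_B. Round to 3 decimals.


= 2.5 * 1.13 / 1.01 = 2.797

2.797


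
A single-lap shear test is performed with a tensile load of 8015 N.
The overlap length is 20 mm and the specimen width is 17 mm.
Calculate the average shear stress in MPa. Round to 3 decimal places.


Shear stress = F / (overlap * width)
= 8015 / (20 * 17)
= 8015 / 340
= 23.574 MPa

23.574


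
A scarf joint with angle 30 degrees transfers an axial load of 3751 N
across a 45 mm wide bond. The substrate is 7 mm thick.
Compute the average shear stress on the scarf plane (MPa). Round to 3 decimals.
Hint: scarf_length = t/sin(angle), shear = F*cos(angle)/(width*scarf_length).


scarf_length = 7 / sin(30 deg) = 14.0000 mm
cos(30 deg) = 0.866025
shear stress = 3751 * 0.866025 / (45 * 14.0000)
= 5.156 MPa

5.156


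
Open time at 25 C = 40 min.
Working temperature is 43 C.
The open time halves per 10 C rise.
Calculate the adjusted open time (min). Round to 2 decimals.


factor = 2^((43 - 25) / 10) = 3.4822
ot = 40 / 3.4822 = 11.49 min

11.49


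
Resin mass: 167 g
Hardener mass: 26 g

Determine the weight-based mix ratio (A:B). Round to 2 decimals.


Ratio = 167 / 26 = 6.42

6.42


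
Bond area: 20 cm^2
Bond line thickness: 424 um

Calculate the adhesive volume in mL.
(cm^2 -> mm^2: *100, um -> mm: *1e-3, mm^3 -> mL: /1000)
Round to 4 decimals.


V = 20*100 * 424*1e-3 / 1000
= 0.8480 mL

0.8480


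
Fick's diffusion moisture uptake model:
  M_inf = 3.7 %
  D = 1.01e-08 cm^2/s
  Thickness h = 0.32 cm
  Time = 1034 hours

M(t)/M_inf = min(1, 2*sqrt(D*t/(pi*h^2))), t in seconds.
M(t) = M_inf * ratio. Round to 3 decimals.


t_sec = 1034 * 3600 = 3722400
ratio = 2*sqrt(1.01e-08*3722400/(pi*0.32^2))
= min(1, 0.683718)
= 0.683718
M(t) = 3.7 * 0.683718 = 2.530 %

2.530


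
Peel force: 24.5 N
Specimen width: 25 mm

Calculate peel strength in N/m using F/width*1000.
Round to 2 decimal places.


Peel strength = 24.5 / 25 * 1000 = 980.00 N/m

980.00


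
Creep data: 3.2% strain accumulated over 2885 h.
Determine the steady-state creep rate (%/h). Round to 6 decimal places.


Rate = 3.2 / 2885 = 0.001109 %/h

0.001109


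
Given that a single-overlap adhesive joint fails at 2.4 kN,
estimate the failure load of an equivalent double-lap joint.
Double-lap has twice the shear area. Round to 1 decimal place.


Double-lap factor = 2
Expected load = 2.4 * 2 = 4.8 kN

4.8


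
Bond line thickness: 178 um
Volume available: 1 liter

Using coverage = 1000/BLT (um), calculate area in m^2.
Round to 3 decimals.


1 L = 1e6 mm^3, thickness = 178 um = 0.178 mm
Area = 1e6 / 0.178 mm^2 = (1e6 / 0.178) / 1e6 m^2 = 1000 / 178 m^2
= 5.618 m^2

5.618


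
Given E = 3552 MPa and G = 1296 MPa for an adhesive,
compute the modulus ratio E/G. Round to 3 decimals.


E/G ratio = 3552 / 1296 = 2.741

2.741


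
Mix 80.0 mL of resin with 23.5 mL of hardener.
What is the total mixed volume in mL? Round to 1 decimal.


Total = 80.0 + 23.5 = 103.5 mL

103.5


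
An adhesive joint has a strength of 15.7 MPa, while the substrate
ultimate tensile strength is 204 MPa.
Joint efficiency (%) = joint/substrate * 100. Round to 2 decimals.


Efficiency = 15.7 / 204 * 100
= 7.70%

7.70


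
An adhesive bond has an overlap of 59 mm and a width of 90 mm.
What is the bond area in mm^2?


Bond area = overlap * width
= 59 * 90
= 5310 mm^2

5310


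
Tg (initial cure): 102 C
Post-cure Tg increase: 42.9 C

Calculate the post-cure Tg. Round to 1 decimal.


Post-cure Tg = 102 + 42.9 = 144.9 C

144.9


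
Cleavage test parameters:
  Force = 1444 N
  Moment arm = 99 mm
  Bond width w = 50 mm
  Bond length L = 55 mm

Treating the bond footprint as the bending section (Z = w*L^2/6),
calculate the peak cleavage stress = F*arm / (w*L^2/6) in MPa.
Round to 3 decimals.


M = 1444 * 99 = 142956 N*mm
Z = 50 * 55^2 / 6 = 151250 / 6 mm^3
sigma = M / Z = 6 * 142956 / 151250 = 857736 / 151250
= 5.671 MPa

5.671


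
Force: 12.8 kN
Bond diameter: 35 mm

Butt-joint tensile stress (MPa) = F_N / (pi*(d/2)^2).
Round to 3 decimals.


F_N = 12.8 * 1000 = 12800.0 N
A = pi*(17.5)^2 = 962.1128 mm^2
stress = 12800.0 / 962.1128 = 13.304 MPa

13.304


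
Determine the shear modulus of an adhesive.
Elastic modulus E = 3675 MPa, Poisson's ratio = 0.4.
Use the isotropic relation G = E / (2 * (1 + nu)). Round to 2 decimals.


G = 3675 / (2*(1+0.4)) = 3675 / 2.80
= 1312.50 MPa

1312.50


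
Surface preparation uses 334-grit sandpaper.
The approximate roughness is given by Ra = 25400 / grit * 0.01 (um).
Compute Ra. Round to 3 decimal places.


Ra = 25400 / 334 * 0.01
= 254 / 334
= 0.760 um

0.760


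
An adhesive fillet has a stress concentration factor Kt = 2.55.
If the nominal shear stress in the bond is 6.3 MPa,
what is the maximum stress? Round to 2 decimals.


Max stress = 6.3 * 2.55 = 16.07 MPa

16.07


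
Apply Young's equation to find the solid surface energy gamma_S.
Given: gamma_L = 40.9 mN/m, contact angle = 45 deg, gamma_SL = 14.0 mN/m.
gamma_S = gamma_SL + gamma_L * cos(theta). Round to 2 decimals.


theta_rad = 45 * pi/180 = 0.785398
gamma_S = 14.0 + 40.9 * cos(0.785398)
= 42.92 mN/m

42.92


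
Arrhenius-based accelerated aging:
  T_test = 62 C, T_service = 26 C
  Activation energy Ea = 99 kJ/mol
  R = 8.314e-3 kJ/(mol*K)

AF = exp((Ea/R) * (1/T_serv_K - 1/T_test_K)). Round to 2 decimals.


T_test_K = 335.15, T_serv_K = 299.15
AF = exp((99/8.314e-3) * (1/299.15 - 1/335.15))
= 71.92

71.92


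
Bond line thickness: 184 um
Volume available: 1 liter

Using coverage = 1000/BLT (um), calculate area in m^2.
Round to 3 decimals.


1 L = 1e6 mm^3, thickness = 184 um = 0.184 mm
Area = 1e6 / 0.184 mm^2 = (1e6 / 0.184) / 1e6 m^2 = 1000 / 184 m^2
= 5.435 m^2

5.435


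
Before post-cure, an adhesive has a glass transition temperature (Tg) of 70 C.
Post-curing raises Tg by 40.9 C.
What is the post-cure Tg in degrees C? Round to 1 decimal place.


Tg_post = Tg_base + delta_Tg
= 70 + 40.9
= 110.9 C

110.9


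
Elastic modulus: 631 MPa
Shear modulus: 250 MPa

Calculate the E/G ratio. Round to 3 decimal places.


E / G = 631 / 250 = 2.524

2.524


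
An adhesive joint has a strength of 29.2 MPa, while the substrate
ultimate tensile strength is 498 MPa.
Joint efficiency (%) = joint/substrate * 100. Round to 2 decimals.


Efficiency = 29.2 / 498 * 100
= 5.86%

5.86


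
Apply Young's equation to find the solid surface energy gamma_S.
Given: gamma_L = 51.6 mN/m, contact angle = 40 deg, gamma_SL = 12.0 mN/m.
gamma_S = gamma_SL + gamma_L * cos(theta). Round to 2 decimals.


theta_rad = 40 * pi/180 = 0.698132
gamma_S = 12.0 + 51.6 * cos(0.698132)
= 51.53 mN/m

51.53


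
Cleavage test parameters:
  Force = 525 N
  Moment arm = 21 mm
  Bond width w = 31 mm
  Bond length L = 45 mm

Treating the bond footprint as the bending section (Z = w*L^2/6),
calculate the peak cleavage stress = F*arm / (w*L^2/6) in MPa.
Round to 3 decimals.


M = 525 * 21 = 11025 N*mm
Z = 31 * 45^2 / 6 = 62775 / 6 mm^3
sigma = M / Z = 6 * 11025 / 62775 = 66150 / 62775
= 1.054 MPa

1.054


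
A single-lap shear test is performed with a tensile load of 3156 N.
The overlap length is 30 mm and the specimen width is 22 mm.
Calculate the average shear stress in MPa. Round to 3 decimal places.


Shear stress = F / (overlap * width)
= 3156 / (30 * 22)
= 3156 / 660
= 4.782 MPa

4.782


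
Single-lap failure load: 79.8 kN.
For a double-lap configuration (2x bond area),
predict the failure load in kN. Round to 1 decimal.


Failure load = 79.8 * 2 = 159.6 kN

159.6


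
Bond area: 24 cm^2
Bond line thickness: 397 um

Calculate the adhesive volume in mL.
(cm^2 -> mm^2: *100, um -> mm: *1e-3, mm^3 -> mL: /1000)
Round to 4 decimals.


V = 24*100 * 397*1e-3 / 1000
= 0.9528 mL

0.9528


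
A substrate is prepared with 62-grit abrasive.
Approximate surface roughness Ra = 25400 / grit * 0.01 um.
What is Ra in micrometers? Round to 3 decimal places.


Ra = 25400 / 62 * 0.01 = 4.097 um

4.097


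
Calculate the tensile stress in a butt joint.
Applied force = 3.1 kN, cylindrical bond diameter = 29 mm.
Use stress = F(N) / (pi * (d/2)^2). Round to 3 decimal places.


A = pi * 14.5^2 = 660.5199 mm^2
sigma = 3100.0 / 660.5199 = 4.693 MPa

4.693


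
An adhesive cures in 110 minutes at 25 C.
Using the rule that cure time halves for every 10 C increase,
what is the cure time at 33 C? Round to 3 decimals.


Factor = 2^((33 - 25) / 10) = 1.7411
Cure time = 110 / 1.7411
= 63.178 minutes

63.178


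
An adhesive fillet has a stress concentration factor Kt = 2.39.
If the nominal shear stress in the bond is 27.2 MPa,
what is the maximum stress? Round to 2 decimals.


Max stress = 27.2 * 2.39 = 65.01 MPa

65.01


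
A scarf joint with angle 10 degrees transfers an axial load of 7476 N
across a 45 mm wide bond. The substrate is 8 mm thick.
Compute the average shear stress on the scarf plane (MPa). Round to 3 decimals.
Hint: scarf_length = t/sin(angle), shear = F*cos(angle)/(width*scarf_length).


scarf_length = 8 / sin(10 deg) = 46.0702 mm
cos(10 deg) = 0.984808
shear stress = 7476 * 0.984808 / (45 * 46.0702)
= 3.551 MPa

3.551


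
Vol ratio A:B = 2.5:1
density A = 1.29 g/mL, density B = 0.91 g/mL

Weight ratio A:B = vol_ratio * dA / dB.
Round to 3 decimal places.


Weight ratio = 2.5 * 1.29 / 0.91
= 3.544

3.544


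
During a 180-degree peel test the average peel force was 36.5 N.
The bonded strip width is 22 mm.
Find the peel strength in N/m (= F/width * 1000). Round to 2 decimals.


Peel strength = F/width * 1000
= 36.5 / 22 * 1000
= 1659.09 N/m

1659.09


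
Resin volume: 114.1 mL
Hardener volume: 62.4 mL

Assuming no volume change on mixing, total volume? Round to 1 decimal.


V_total = 114.1 + 62.4 = 176.5 mL

176.5


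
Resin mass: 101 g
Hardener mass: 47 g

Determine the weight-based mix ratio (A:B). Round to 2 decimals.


Ratio = 101 / 47 = 2.15

2.15


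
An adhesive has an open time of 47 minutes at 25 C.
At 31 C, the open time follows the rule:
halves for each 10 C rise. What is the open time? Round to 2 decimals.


Factor = 2^((31-25)/10) = 1.5157
Open time = 47 / 1.5157 = 31.01 min

31.01


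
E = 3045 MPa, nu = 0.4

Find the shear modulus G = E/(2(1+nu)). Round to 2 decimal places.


G = 3045 / (2 * 1.40)
= 1087.50 MPa

1087.50
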